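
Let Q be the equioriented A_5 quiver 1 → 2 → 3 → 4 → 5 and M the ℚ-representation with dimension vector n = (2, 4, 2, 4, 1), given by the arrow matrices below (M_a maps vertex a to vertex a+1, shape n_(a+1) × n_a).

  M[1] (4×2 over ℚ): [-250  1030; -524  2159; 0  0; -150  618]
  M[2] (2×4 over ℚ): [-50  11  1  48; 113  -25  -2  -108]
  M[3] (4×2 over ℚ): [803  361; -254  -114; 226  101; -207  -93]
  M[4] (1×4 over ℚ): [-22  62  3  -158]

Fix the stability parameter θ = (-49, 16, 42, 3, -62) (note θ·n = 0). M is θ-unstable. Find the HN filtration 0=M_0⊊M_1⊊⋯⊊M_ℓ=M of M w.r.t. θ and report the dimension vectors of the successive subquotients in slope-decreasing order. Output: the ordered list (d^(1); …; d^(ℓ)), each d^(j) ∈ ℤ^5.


Interval decomposition of M: I[1,4], I[1,5], I[2,2]^2, I[4,4]^2.
HN type (ℓ=5): μ^(1)=45/2; μ^(2)=16; μ^(3)=3; μ^(4)=-1/4; μ^(5)=-49

((0, 0, 1, 1, 0); (0, 3, 0, 0, 0); (0, 0, 0, 2, 0); (0, 1, 1, 1, 1); (2, 0, 0, 0, 0))


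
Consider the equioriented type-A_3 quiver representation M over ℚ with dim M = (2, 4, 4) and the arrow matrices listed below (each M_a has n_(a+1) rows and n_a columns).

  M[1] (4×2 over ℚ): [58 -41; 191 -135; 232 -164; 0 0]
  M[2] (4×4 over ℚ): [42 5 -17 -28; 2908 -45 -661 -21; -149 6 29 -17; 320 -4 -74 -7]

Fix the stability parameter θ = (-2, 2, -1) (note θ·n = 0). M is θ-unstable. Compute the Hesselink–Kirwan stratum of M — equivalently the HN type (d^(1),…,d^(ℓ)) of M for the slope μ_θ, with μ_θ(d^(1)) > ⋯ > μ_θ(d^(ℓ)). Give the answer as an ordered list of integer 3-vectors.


Via rank(M_{q-1}∘⋯∘M_p): M ≅ I[1,3]^2, I[2,3]^2.
μ_θ-semistable layers: μ^(1)=1/2; μ^(2)=-2

((0, 4, 4); (2, 0, 0))


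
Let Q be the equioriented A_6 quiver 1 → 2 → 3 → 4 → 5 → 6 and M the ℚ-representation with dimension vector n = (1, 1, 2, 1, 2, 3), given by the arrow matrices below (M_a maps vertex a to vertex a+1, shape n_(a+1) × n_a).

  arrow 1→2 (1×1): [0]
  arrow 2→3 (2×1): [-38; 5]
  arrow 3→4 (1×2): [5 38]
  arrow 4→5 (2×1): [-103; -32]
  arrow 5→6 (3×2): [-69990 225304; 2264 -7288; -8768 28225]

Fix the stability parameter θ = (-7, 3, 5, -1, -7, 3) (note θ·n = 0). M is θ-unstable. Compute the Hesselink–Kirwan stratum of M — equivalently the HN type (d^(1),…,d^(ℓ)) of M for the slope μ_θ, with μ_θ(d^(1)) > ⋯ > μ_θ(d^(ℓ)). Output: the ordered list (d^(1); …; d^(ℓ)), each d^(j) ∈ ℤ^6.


Interval decomposition of M: I[1,1], I[2,3], I[3,6], I[5,6], I[6,6].
HN type (ℓ=4): μ^(1)=5; μ^(2)=3; μ^(3)=-1; μ^(4)=-7

((0, 0, 1, 0, 0, 0); (0, 1, 0, 0, 0, 3); (0, 0, 1, 1, 1, 0); (1, 0, 0, 0, 1, 0))


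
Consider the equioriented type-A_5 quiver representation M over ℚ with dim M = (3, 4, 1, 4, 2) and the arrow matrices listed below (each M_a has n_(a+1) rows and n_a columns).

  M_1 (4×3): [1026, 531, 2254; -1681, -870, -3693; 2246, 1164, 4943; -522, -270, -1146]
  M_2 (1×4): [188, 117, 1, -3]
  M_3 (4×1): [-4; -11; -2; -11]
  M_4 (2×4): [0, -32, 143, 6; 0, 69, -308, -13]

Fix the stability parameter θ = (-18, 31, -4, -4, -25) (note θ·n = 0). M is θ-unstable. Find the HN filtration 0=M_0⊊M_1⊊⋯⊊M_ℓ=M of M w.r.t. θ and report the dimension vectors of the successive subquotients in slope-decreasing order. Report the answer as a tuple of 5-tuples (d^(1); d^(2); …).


Via rank(M_{q-1}∘⋯∘M_p): M ≅ I[1,2]^2, I[1,4], I[2,2], I[4,4], I[4,5]^2.
μ_θ-semistable layers: μ^(1)=31; μ^(2)=23/3; μ^(3)=-4; μ^(4)=-29/2; μ^(5)=-18

((0, 3, 0, 0, 0); (0, 1, 1, 1, 0); (0, 0, 0, 1, 0); (0, 0, 0, 2, 2); (3, 0, 0, 0, 0))


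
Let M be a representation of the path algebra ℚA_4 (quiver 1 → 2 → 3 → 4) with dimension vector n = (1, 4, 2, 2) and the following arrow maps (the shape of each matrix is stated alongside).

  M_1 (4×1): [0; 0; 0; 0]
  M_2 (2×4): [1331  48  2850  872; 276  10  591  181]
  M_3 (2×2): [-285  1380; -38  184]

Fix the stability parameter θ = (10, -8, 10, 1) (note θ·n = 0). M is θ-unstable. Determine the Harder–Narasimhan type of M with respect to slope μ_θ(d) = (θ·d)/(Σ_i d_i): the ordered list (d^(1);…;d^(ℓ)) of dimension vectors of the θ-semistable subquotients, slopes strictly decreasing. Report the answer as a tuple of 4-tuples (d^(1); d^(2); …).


Via rank(M_{q-1}∘⋯∘M_p): M ≅ I[1,1], I[2,2]^2, I[2,3], I[2,4], I[4,4].
μ_θ-semistable layers: μ^(1)=10; μ^(2)=11/2; μ^(3)=1; μ^(4)=-8

((1, 0, 1, 0); (0, 0, 1, 1); (0, 0, 0, 1); (0, 4, 0, 0))


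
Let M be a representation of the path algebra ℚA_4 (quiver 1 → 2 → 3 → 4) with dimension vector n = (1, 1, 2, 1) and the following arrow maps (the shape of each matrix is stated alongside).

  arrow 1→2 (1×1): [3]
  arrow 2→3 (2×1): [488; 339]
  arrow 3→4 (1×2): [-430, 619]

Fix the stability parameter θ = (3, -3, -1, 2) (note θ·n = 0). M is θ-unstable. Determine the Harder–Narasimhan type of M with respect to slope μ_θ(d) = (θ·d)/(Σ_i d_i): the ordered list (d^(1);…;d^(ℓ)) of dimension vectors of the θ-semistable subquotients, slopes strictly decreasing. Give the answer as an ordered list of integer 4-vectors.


Interval decomposition of M: I[1,4], I[3,3].
HN type (ℓ=3): μ^(1)=2; μ^(2)=-1/3; μ^(3)=-1

((0, 0, 0, 1); (1, 1, 1, 0); (0, 0, 1, 0))


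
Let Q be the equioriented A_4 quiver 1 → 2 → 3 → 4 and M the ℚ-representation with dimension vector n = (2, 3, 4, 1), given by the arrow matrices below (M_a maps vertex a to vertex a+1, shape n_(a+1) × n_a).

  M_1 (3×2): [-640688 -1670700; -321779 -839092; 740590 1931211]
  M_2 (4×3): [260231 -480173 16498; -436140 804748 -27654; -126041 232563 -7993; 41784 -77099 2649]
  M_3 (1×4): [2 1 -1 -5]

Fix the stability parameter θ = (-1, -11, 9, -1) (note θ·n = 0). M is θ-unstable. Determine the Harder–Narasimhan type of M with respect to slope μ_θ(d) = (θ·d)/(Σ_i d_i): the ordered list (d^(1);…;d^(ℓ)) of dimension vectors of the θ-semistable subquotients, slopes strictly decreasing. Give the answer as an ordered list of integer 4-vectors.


Interval decomposition of M: I[1,3], I[1,4], I[2,3], I[3,3].
HN type (ℓ=4): μ^(1)=9; μ^(2)=4; μ^(3)=-6; μ^(4)=-11

((0, 0, 3, 0); (0, 0, 1, 1); (2, 2, 0, 0); (0, 1, 0, 0))


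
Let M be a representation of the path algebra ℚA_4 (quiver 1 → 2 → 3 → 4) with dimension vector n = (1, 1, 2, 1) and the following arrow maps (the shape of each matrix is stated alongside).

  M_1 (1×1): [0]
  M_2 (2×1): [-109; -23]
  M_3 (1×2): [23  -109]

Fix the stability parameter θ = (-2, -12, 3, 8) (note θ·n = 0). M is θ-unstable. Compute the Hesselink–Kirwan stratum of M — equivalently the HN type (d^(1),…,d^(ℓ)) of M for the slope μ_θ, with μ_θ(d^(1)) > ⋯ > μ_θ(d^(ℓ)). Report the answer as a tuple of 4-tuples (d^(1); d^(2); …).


Barcode: M ≅ I[1,1], I[2,3], I[3,4]. HN layers by μ_θ (4 steps, strictly decreasing):
  μ^(1)=8; μ^(2)=3; μ^(3)=-2; μ^(4)=-12

((0, 0, 0, 1); (0, 0, 2, 0); (1, 0, 0, 0); (0, 1, 0, 0))


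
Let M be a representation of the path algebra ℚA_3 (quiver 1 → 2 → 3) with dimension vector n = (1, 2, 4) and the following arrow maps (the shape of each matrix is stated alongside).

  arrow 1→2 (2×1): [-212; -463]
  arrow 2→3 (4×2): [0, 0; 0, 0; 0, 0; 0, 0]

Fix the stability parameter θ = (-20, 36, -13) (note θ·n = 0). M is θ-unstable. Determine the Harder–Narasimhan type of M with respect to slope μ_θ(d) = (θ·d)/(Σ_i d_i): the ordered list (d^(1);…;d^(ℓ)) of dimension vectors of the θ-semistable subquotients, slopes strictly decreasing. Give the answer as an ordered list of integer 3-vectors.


Barcode: M ≅ I[1,2], I[2,2], I[3,3]^4. HN layers by μ_θ (3 steps, strictly decreasing):
  μ^(1)=36; μ^(2)=-13; μ^(3)=-20

((0, 2, 0); (0, 0, 4); (1, 0, 0))


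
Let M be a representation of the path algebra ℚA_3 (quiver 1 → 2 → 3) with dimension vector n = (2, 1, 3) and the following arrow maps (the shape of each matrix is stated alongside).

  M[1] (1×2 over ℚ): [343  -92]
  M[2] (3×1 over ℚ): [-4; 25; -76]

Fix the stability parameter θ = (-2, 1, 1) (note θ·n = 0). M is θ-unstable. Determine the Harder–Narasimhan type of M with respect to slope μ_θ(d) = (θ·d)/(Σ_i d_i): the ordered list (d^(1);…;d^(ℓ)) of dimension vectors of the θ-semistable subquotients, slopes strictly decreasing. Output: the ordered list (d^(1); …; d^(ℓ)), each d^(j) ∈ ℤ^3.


Interval decomposition of M: I[1,1], I[1,3], I[3,3]^2.
HN type (ℓ=2): μ^(1)=1; μ^(2)=-2

((0, 1, 3); (2, 0, 0))


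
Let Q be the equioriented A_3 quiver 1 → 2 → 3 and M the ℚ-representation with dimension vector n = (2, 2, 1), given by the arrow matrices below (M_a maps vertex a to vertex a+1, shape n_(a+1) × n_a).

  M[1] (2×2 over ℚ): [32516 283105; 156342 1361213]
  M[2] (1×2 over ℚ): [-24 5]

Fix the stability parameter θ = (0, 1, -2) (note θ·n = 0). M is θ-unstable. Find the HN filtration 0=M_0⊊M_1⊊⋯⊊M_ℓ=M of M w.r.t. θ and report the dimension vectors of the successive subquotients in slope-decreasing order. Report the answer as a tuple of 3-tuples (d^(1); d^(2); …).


Via rank(M_{q-1}∘⋯∘M_p): M ≅ I[1,2], I[1,3].
μ_θ-semistable layers: μ^(1)=1; μ^(2)=0; μ^(3)=-1/3

((0, 1, 0); (1, 0, 0); (1, 1, 1))


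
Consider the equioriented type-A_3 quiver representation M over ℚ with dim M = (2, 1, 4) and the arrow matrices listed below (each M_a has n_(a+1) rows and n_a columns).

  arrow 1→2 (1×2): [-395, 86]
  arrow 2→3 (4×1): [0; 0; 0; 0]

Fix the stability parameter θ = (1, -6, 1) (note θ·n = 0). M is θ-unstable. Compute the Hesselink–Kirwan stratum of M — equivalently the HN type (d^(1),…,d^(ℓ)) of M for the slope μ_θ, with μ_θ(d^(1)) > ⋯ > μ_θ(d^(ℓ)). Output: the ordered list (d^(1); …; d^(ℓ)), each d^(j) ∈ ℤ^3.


Via rank(M_{q-1}∘⋯∘M_p): M ≅ I[1,1], I[1,2], I[3,3]^4.
μ_θ-semistable layers: μ^(1)=1; μ^(2)=-5/2

((1, 0, 4); (1, 1, 0))


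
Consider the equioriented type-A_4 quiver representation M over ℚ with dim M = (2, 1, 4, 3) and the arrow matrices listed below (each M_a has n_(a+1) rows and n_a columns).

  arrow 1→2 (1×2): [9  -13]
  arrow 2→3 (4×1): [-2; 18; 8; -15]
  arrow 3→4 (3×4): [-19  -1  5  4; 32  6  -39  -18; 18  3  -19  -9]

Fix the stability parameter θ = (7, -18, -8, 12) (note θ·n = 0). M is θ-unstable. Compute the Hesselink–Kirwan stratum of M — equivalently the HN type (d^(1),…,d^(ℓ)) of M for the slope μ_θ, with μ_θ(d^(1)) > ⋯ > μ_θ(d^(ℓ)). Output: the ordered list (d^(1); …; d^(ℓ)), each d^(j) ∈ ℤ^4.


Barcode: M ≅ I[1,1], I[1,4], I[3,3], I[3,4]^2. HN layers by μ_θ (4 steps, strictly decreasing):
  μ^(1)=12; μ^(2)=7; μ^(3)=-19/3; μ^(4)=-8

((0, 0, 0, 3); (1, 0, 0, 0); (1, 1, 1, 0); (0, 0, 3, 0))


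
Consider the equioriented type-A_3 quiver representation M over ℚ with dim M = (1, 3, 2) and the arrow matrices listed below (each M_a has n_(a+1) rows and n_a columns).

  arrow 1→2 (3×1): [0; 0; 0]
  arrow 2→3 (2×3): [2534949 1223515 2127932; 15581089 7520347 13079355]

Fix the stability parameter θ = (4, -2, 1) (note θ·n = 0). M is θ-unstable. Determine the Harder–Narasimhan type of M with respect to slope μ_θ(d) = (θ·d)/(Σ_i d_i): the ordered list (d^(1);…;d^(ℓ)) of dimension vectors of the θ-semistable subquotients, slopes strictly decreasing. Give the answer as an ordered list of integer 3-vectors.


Barcode: M ≅ I[1,1], I[2,2], I[2,3]^2. HN layers by μ_θ (3 steps, strictly decreasing):
  μ^(1)=4; μ^(2)=1; μ^(3)=-2

((1, 0, 0); (0, 0, 2); (0, 3, 0))


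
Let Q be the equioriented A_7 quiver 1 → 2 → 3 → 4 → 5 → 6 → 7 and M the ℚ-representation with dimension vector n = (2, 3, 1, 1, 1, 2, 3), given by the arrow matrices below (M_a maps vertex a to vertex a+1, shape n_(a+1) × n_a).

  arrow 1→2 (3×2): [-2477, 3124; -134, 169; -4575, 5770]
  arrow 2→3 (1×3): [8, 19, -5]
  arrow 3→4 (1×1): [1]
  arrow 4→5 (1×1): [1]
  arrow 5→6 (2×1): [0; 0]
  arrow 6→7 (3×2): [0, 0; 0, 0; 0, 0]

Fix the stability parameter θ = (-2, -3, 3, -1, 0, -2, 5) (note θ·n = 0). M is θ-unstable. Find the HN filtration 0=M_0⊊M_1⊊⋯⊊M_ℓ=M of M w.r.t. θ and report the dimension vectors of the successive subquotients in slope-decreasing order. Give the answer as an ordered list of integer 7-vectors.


Barcode: M ≅ I[1,2], I[1,5], I[2,2], I[6,6]^2, I[7,7]^3. HN layers by μ_θ (5 steps, strictly decreasing):
  μ^(1)=5; μ^(2)=2/3; μ^(3)=-2; μ^(4)=-5/2; μ^(5)=-3

((0, 0, 0, 0, 0, 0, 3); (0, 0, 1, 1, 1, 0, 0); (0, 0, 0, 0, 0, 2, 0); (2, 2, 0, 0, 0, 0, 0); (0, 1, 0, 0, 0, 0, 0))


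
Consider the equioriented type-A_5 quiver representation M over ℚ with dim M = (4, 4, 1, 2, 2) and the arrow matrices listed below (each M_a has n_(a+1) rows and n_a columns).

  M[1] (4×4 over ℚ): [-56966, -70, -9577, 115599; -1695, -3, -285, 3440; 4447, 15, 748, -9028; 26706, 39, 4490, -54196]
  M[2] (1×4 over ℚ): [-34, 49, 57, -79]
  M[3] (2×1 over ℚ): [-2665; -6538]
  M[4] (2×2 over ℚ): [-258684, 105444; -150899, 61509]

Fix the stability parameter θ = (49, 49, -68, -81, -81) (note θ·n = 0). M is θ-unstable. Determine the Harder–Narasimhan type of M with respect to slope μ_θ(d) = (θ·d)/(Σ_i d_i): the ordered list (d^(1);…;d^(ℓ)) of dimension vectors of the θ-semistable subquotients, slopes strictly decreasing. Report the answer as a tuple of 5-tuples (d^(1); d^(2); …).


Interval decomposition of M: I[1,2]^3, I[1,5], I[4,4], I[5,5].
HN type (ℓ=3): μ^(1)=49; μ^(2)=-132/5; μ^(3)=-81

((3, 3, 0, 0, 0); (1, 1, 1, 1, 1); (0, 0, 0, 1, 1))


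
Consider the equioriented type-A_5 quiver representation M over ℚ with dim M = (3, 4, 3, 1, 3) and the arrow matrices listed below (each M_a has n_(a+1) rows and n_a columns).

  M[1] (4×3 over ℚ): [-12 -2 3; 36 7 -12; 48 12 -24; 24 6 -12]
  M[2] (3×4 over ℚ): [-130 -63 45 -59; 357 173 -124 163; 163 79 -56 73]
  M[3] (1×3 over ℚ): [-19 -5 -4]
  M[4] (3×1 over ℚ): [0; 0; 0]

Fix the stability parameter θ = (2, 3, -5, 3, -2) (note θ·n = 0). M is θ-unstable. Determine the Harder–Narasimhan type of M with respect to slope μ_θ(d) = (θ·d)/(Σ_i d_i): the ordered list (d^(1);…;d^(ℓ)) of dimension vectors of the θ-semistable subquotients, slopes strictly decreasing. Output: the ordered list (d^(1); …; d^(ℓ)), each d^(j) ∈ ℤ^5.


Barcode: M ≅ I[1,1], I[1,3], I[1,4], I[2,2]^2, I[3,3], I[5,5]^3. HN layers by μ_θ (5 steps, strictly decreasing):
  μ^(1)=3; μ^(2)=2; μ^(3)=0; μ^(4)=-2; μ^(5)=-5

((0, 2, 0, 1, 0); (1, 0, 0, 0, 0); (2, 2, 2, 0, 0); (0, 0, 0, 0, 3); (0, 0, 1, 0, 0))


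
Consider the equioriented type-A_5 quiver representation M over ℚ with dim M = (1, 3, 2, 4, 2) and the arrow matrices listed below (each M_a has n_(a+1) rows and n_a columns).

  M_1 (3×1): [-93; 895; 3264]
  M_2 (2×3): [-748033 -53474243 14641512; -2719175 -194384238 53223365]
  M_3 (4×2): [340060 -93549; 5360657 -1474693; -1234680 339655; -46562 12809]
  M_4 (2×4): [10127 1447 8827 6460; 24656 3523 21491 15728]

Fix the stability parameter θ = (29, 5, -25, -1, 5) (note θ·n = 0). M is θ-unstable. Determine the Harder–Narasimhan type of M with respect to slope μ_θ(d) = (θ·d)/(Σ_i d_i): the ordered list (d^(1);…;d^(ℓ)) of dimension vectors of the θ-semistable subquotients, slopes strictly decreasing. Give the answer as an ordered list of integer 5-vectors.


Via rank(M_{q-1}∘⋯∘M_p): M ≅ I[1,5], I[2,2], I[2,5], I[4,4]^2.
μ_θ-semistable layers: μ^(1)=5; μ^(2)=2; μ^(3)=-1; μ^(4)=-10

((0, 1, 0, 0, 2); (1, 1, 1, 1, 0); (0, 0, 0, 3, 0); (0, 1, 1, 0, 0))


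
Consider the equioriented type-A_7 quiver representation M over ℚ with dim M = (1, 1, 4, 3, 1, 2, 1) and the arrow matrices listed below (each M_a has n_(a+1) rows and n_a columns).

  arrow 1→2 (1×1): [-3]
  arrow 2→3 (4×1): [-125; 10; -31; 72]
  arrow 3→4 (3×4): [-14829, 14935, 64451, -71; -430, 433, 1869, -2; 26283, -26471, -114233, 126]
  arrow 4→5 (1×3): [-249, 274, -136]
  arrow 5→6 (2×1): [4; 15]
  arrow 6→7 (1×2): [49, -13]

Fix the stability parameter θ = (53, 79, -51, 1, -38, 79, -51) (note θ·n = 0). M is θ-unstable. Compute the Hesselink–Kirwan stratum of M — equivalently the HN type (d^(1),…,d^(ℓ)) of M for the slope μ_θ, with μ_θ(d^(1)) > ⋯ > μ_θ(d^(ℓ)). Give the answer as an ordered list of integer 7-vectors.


Via rank(M_{q-1}∘⋯∘M_p): M ≅ I[1,4], I[3,3], I[3,4], I[3,7], I[6,6].
μ_θ-semistable layers: μ^(1)=79; μ^(2)=41/2; μ^(3)=14; μ^(4)=1; μ^(5)=-37/2; μ^(6)=-51

((0, 0, 0, 0, 0, 1, 0); (1, 1, 1, 1, 0, 0, 0); (0, 0, 0, 0, 0, 1, 1); (0, 0, 0, 1, 0, 0, 0); (0, 0, 0, 1, 1, 0, 0); (0, 0, 3, 0, 0, 0, 0))


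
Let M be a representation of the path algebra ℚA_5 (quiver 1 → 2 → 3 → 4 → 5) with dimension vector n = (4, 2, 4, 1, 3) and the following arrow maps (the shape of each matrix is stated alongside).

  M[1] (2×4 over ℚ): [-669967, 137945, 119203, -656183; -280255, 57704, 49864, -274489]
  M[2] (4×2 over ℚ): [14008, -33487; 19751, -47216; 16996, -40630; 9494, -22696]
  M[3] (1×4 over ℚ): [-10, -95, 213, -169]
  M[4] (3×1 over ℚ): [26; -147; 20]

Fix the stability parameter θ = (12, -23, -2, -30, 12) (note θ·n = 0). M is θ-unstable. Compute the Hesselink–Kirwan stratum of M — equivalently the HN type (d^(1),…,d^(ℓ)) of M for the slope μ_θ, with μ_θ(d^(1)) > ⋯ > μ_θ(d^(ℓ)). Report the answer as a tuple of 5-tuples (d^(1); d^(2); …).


Barcode: M ≅ I[1,1]^2, I[1,3], I[1,5], I[3,3]^2, I[5,5]^2. HN layers by μ_θ (4 steps, strictly decreasing):
  μ^(1)=12; μ^(2)=-2; μ^(3)=-11/2; μ^(4)=-43/4

((2, 0, 0, 0, 3); (0, 0, 3, 0, 0); (1, 1, 0, 0, 0); (1, 1, 1, 1, 0))


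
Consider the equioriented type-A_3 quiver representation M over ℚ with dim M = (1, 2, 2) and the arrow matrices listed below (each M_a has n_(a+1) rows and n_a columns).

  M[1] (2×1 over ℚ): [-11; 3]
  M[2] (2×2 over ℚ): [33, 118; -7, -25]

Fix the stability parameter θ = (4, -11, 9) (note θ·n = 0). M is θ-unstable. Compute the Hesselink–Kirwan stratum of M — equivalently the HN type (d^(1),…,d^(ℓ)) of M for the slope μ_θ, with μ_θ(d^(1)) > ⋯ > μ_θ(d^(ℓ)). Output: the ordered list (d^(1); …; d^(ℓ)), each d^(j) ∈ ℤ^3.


Via rank(M_{q-1}∘⋯∘M_p): M ≅ I[1,3], I[2,3].
μ_θ-semistable layers: μ^(1)=9; μ^(2)=-7/2; μ^(3)=-11

((0, 0, 2); (1, 1, 0); (0, 1, 0))


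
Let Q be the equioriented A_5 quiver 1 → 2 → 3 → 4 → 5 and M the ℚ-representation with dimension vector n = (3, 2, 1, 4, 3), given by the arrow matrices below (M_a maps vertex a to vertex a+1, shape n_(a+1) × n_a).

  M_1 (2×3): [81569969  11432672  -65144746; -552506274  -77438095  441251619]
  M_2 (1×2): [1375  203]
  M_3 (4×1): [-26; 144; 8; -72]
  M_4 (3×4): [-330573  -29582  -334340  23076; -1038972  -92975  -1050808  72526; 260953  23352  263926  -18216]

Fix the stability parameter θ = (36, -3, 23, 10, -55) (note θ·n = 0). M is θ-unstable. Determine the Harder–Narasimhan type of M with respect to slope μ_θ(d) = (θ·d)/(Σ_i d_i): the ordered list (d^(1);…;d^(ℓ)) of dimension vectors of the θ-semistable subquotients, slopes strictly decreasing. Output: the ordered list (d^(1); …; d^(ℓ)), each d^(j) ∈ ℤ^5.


Barcode: M ≅ I[1,1], I[1,2], I[1,5], I[4,4], I[4,5]^2. HN layers by μ_θ (5 steps, strictly decreasing):
  μ^(1)=36; μ^(2)=33/2; μ^(3)=10; μ^(4)=11/5; μ^(5)=-45/2

((1, 0, 0, 0, 0); (1, 1, 0, 0, 0); (0, 0, 0, 1, 0); (1, 1, 1, 1, 1); (0, 0, 0, 2, 2))


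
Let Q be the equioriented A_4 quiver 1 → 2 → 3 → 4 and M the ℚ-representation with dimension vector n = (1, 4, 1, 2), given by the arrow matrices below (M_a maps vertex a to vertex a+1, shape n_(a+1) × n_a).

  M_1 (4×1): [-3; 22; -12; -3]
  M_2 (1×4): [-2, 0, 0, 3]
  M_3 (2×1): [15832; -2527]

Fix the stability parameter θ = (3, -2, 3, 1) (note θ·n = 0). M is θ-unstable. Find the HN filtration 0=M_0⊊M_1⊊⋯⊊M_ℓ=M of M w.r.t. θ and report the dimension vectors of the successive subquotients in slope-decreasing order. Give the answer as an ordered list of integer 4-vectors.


Barcode: M ≅ I[1,4], I[2,2]^3, I[4,4]. HN layers by μ_θ (4 steps, strictly decreasing):
  μ^(1)=2; μ^(2)=1; μ^(3)=1/2; μ^(4)=-2

((0, 0, 1, 1); (0, 0, 0, 1); (1, 1, 0, 0); (0, 3, 0, 0))


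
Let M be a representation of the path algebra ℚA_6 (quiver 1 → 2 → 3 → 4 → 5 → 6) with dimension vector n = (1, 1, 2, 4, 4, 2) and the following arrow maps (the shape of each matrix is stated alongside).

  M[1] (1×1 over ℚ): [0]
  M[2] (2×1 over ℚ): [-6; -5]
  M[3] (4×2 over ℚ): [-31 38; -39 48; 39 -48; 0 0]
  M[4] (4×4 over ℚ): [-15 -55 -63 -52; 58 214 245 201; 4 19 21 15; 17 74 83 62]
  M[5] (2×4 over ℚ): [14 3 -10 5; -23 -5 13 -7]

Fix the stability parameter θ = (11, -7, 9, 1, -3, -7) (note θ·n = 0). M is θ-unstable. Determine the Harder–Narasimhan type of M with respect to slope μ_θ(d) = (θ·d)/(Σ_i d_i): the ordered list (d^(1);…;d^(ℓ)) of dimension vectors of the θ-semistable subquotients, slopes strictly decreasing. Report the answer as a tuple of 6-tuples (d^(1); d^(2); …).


Barcode: M ≅ I[1,1], I[2,5], I[3,6], I[4,5], I[4,6]. HN layers by μ_θ (6 steps, strictly decreasing):
  μ^(1)=11; μ^(2)=7/3; μ^(3)=0; μ^(4)=-1; μ^(5)=-3; μ^(6)=-7

((1, 0, 0, 0, 0, 0); (0, 0, 1, 1, 1, 0); (0, 0, 1, 1, 1, 1); (0, 0, 0, 1, 1, 0); (0, 0, 0, 1, 1, 1); (0, 1, 0, 0, 0, 0))


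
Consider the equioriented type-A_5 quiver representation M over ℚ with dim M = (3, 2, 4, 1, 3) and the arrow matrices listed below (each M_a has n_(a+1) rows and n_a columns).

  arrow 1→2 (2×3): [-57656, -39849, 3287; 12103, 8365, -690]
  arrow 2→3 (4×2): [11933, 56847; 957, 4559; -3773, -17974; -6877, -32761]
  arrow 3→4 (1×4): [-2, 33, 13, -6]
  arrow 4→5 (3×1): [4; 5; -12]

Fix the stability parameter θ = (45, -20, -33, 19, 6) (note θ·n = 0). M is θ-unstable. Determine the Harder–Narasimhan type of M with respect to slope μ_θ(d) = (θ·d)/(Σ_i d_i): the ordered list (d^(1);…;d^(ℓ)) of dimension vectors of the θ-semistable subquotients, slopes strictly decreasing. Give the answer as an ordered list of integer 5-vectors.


Barcode: M ≅ I[1,1], I[1,3], I[1,5], I[3,3]^2, I[5,5]^2. HN layers by μ_θ (5 steps, strictly decreasing):
  μ^(1)=45; μ^(2)=25/2; μ^(3)=6; μ^(4)=-8/3; μ^(5)=-33

((1, 0, 0, 0, 0); (0, 0, 0, 1, 1); (0, 0, 0, 0, 2); (2, 2, 2, 0, 0); (0, 0, 2, 0, 0))


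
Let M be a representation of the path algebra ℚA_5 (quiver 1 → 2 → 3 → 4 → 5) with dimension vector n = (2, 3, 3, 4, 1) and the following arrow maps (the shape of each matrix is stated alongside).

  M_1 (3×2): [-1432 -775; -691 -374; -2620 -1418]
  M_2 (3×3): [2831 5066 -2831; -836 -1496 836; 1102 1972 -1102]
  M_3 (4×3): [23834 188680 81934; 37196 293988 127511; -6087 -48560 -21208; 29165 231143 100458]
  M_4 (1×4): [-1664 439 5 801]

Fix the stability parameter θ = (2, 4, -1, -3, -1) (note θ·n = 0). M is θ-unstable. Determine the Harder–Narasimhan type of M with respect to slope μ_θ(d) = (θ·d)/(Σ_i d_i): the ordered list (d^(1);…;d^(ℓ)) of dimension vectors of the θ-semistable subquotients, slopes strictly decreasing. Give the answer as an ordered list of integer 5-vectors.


Barcode: M ≅ I[1,2], I[1,4], I[2,2], I[3,4], I[3,5], I[4,4]. HN layers by μ_θ (6 steps, strictly decreasing):
  μ^(1)=4; μ^(2)=2; μ^(3)=1/2; μ^(4)=-1; μ^(5)=-2; μ^(6)=-3

((0, 2, 0, 0, 0); (1, 0, 0, 0, 0); (1, 1, 1, 1, 0); (0, 0, 0, 0, 1); (0, 0, 2, 2, 0); (0, 0, 0, 1, 0))


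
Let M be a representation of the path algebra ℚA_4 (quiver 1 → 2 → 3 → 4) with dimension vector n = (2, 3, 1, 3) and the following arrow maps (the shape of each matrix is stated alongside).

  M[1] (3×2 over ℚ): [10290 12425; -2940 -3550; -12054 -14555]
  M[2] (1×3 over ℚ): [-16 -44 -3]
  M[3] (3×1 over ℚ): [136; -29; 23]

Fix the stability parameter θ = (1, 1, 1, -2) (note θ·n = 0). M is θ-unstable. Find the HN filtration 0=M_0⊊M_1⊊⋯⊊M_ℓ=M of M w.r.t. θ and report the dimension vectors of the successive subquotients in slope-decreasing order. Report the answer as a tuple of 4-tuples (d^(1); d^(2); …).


Interval decomposition of M: I[1,1], I[1,4], I[2,2]^2, I[4,4]^2.
HN type (ℓ=3): μ^(1)=1; μ^(2)=1/4; μ^(3)=-2

((1, 2, 0, 0); (1, 1, 1, 1); (0, 0, 0, 2))


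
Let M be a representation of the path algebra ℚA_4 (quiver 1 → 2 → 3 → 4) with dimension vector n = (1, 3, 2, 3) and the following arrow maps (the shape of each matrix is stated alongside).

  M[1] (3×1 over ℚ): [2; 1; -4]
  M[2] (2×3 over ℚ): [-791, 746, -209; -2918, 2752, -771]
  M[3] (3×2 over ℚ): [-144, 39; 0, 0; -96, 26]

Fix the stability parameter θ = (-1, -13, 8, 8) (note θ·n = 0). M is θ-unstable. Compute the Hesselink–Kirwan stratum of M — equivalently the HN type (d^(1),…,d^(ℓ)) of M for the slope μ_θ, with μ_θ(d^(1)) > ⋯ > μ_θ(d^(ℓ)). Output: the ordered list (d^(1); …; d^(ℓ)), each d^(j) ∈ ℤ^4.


Via rank(M_{q-1}∘⋯∘M_p): M ≅ I[1,2], I[2,3], I[2,4], I[4,4]^2.
μ_θ-semistable layers: μ^(1)=8; μ^(2)=-7; μ^(3)=-13

((0, 0, 2, 3); (1, 1, 0, 0); (0, 2, 0, 0))


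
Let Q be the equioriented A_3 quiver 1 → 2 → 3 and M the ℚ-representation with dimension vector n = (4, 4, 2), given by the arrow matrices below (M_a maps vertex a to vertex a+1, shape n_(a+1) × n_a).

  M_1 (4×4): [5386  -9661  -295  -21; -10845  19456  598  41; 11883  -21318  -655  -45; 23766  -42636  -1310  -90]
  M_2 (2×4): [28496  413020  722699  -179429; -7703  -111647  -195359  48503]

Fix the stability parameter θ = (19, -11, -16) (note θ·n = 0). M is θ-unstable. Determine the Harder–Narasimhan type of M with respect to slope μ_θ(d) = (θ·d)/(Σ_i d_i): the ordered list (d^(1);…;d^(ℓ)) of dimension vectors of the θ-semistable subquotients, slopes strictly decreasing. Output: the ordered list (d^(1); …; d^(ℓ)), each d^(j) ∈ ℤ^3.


Via rank(M_{q-1}∘⋯∘M_p): M ≅ I[1,1], I[1,2], I[1,3]^2, I[2,2].
μ_θ-semistable layers: μ^(1)=19; μ^(2)=4; μ^(3)=-8/3; μ^(4)=-11

((1, 0, 0); (1, 1, 0); (2, 2, 2); (0, 1, 0))


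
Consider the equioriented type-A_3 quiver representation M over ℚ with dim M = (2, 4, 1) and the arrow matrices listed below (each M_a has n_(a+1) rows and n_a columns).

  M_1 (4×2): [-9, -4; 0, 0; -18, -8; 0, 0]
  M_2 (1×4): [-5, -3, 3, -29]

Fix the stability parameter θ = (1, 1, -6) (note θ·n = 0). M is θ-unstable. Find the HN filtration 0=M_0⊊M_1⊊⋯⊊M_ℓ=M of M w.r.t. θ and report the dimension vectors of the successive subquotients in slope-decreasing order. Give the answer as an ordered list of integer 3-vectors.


Interval decomposition of M: I[1,1], I[1,3], I[2,2]^3.
HN type (ℓ=2): μ^(1)=1; μ^(2)=-4/3

((1, 3, 0); (1, 1, 1))


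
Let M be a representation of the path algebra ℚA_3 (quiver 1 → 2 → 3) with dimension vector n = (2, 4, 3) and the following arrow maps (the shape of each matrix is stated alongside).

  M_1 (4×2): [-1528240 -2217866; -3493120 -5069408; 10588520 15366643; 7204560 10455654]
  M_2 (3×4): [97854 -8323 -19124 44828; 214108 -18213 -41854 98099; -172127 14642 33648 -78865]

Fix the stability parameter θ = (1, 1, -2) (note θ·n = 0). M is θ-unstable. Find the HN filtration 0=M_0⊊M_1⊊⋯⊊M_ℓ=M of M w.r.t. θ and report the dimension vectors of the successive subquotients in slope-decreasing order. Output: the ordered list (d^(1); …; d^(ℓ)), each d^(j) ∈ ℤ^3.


Via rank(M_{q-1}∘⋯∘M_p): M ≅ I[1,1], I[1,2], I[2,3]^3.
μ_θ-semistable layers: μ^(1)=1; μ^(2)=-1/2

((2, 1, 0); (0, 3, 3))


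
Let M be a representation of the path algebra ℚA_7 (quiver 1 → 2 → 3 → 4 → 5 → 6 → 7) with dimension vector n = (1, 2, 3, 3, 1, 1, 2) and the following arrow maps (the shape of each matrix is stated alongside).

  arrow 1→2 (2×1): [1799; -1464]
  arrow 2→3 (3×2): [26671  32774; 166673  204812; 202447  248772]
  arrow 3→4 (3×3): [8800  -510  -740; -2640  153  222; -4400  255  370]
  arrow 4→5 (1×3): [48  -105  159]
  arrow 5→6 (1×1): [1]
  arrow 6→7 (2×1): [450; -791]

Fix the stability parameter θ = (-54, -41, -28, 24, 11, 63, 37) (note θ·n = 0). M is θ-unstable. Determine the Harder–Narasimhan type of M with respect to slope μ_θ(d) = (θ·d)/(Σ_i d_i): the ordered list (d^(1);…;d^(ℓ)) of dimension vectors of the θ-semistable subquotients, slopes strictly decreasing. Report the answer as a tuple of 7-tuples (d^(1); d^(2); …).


Interval decomposition of M: I[1,4], I[2,3], I[3,3], I[4,4], I[4,7], I[7,7].
HN type (ℓ=7): μ^(1)=50; μ^(2)=37; μ^(3)=24; μ^(4)=35/2; μ^(5)=-28; μ^(6)=-41; μ^(7)=-54

((0, 0, 0, 0, 0, 1, 1); (0, 0, 0, 0, 0, 0, 1); (0, 0, 0, 2, 0, 0, 0); (0, 0, 0, 1, 1, 0, 0); (0, 0, 3, 0, 0, 0, 0); (0, 2, 0, 0, 0, 0, 0); (1, 0, 0, 0, 0, 0, 0))


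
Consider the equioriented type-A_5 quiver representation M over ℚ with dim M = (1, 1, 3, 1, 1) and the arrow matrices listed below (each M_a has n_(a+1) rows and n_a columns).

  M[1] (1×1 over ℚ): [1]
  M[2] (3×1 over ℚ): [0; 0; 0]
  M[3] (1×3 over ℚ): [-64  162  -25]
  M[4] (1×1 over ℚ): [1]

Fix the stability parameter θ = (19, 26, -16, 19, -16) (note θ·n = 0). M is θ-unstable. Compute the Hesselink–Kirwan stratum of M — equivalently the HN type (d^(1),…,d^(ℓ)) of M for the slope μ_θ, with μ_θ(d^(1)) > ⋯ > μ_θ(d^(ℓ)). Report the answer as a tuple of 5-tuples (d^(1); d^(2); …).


Via rank(M_{q-1}∘⋯∘M_p): M ≅ I[1,2], I[3,3]^2, I[3,5].
μ_θ-semistable layers: μ^(1)=26; μ^(2)=19; μ^(3)=3/2; μ^(4)=-16

((0, 1, 0, 0, 0); (1, 0, 0, 0, 0); (0, 0, 0, 1, 1); (0, 0, 3, 0, 0))


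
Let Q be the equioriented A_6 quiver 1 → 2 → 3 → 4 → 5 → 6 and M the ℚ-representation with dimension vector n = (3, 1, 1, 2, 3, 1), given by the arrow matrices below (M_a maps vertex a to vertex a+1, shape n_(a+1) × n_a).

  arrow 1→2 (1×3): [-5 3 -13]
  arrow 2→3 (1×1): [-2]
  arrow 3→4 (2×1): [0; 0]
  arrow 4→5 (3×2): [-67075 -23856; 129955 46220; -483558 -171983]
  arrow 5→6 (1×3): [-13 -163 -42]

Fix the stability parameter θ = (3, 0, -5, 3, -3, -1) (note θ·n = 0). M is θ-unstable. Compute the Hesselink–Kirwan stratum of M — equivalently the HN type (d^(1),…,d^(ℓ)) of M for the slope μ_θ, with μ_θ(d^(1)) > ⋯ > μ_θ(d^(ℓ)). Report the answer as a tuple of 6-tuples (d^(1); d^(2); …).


Interval decomposition of M: I[1,1]^2, I[1,3], I[4,5], I[4,6], I[5,5].
HN type (ℓ=5): μ^(1)=3; μ^(2)=0; μ^(3)=-1/3; μ^(4)=-2/3; μ^(5)=-3

((2, 0, 0, 0, 0, 0); (0, 0, 0, 1, 1, 0); (0, 0, 0, 1, 1, 1); (1, 1, 1, 0, 0, 0); (0, 0, 0, 0, 1, 0))


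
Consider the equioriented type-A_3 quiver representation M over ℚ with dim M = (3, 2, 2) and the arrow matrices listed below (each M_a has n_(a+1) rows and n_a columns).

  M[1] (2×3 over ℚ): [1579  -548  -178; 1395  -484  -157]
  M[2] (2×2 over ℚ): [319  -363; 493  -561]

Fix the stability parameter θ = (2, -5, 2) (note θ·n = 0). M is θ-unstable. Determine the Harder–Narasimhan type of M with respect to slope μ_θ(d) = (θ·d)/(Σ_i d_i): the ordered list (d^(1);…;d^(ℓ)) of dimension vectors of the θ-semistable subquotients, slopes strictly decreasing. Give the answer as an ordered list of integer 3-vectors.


Via rank(M_{q-1}∘⋯∘M_p): M ≅ I[1,1], I[1,2], I[1,3], I[3,3].
μ_θ-semistable layers: μ^(1)=2; μ^(2)=-3/2

((1, 0, 2); (2, 2, 0))


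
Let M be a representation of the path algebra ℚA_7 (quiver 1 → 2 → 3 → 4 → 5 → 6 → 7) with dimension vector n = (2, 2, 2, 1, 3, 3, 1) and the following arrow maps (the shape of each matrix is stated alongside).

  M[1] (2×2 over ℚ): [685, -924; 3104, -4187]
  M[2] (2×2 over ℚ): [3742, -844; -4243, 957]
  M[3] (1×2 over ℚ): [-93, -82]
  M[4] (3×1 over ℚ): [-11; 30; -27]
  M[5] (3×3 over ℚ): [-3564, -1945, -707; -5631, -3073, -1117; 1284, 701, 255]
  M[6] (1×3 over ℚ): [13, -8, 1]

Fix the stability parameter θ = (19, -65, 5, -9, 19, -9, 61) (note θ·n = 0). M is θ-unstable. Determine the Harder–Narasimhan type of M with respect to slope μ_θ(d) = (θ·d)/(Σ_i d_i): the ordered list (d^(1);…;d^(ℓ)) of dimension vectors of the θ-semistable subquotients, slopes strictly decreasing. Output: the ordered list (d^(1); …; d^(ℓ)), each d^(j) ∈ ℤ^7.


Barcode: M ≅ I[1,3], I[1,6], I[5,5], I[5,6], I[6,7]. HN layers by μ_θ (6 steps, strictly decreasing):
  μ^(1)=61; μ^(2)=19; μ^(3)=5; μ^(4)=-2; μ^(5)=-9; μ^(6)=-23

((0, 0, 0, 0, 0, 0, 1); (0, 0, 0, 0, 1, 0, 0); (0, 0, 1, 0, 2, 2, 0); (0, 0, 1, 1, 0, 0, 0); (0, 0, 0, 0, 0, 1, 0); (2, 2, 0, 0, 0, 0, 0))


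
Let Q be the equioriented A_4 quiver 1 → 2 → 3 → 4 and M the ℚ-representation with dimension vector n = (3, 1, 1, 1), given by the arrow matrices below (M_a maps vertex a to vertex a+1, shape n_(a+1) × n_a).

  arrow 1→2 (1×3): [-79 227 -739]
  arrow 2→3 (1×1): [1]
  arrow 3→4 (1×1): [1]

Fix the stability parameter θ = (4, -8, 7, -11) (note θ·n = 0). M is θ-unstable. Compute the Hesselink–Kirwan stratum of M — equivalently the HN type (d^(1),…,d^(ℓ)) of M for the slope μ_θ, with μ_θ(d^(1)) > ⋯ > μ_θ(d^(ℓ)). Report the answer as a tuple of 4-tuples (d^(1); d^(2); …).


Via rank(M_{q-1}∘⋯∘M_p): M ≅ I[1,1]^2, I[1,4].
μ_θ-semistable layers: μ^(1)=4; μ^(2)=-2

((2, 0, 0, 0); (1, 1, 1, 1))


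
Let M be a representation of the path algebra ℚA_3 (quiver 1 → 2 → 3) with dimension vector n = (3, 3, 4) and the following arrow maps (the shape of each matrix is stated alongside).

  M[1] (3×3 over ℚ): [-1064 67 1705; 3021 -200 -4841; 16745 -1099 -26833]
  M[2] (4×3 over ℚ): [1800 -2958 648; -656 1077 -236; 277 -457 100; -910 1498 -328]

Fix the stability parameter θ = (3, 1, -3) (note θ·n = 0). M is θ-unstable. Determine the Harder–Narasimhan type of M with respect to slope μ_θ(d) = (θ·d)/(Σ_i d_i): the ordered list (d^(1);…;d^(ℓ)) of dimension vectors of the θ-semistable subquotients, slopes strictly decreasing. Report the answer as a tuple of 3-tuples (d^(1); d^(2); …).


Interval decomposition of M: I[1,2], I[1,3]^2, I[3,3]^2.
HN type (ℓ=3): μ^(1)=2; μ^(2)=1/3; μ^(3)=-3

((1, 1, 0); (2, 2, 2); (0, 0, 2))


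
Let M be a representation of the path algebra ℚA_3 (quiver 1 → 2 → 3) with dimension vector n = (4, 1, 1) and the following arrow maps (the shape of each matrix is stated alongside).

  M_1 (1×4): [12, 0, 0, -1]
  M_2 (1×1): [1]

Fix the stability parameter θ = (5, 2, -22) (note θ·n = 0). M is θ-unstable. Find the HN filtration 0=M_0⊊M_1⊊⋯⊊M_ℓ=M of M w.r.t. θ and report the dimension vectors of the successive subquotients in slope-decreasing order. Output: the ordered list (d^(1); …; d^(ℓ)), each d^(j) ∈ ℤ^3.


Barcode: M ≅ I[1,1]^3, I[1,3]. HN layers by μ_θ (2 steps, strictly decreasing):
  μ^(1)=5; μ^(2)=-5

((3, 0, 0); (1, 1, 1))


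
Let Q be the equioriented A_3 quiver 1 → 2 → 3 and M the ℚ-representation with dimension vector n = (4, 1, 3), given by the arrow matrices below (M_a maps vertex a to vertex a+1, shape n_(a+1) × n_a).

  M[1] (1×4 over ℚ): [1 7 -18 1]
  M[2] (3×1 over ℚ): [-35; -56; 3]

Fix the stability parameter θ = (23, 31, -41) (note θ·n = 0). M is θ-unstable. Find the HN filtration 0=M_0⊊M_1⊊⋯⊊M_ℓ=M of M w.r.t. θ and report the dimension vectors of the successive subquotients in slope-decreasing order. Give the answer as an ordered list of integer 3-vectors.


Interval decomposition of M: I[1,1]^3, I[1,3], I[3,3]^2.
HN type (ℓ=3): μ^(1)=23; μ^(2)=13/3; μ^(3)=-41

((3, 0, 0); (1, 1, 1); (0, 0, 2))


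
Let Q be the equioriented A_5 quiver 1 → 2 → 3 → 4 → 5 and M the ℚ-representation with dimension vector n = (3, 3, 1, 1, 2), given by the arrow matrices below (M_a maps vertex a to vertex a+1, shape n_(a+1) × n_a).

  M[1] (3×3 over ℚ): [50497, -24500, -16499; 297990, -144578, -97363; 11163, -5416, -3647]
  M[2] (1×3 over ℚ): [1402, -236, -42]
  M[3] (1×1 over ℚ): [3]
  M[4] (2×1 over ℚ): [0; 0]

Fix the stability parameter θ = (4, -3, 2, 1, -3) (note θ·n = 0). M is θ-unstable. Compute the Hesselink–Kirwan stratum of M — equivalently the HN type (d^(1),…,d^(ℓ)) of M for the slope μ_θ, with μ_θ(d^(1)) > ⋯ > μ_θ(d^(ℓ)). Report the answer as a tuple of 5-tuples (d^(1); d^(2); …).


Via rank(M_{q-1}∘⋯∘M_p): M ≅ I[1,1], I[1,2], I[1,4], I[2,2], I[5,5]^2.
μ_θ-semistable layers: μ^(1)=4; μ^(2)=3/2; μ^(3)=1/2; μ^(4)=-3

((1, 0, 0, 0, 0); (0, 0, 1, 1, 0); (2, 2, 0, 0, 0); (0, 1, 0, 0, 2))


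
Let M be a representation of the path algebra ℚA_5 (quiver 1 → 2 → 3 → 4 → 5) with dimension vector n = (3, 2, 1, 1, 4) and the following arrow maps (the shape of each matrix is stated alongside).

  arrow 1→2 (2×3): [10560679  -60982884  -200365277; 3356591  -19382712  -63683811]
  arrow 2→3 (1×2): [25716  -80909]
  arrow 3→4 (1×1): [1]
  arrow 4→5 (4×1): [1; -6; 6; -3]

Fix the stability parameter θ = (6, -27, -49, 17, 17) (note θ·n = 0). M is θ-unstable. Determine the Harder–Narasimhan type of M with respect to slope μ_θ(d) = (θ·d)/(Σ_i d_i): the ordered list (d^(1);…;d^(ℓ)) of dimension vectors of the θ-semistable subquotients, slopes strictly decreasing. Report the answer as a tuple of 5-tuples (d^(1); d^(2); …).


Barcode: M ≅ I[1,1], I[1,2], I[1,5], I[5,5]^3. HN layers by μ_θ (4 steps, strictly decreasing):
  μ^(1)=17; μ^(2)=6; μ^(3)=-21/2; μ^(4)=-70/3

((0, 0, 0, 1, 4); (1, 0, 0, 0, 0); (1, 1, 0, 0, 0); (1, 1, 1, 0, 0))


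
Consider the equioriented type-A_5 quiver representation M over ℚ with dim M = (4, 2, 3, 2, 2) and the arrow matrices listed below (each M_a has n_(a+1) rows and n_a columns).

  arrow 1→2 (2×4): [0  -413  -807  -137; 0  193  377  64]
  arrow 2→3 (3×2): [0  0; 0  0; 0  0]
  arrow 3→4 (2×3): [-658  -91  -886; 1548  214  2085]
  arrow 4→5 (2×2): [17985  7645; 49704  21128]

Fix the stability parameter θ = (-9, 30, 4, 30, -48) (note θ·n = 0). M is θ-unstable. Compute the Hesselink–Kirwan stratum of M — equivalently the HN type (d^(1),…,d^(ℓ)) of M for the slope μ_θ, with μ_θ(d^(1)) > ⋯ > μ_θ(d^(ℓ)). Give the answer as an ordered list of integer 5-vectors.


Via rank(M_{q-1}∘⋯∘M_p): M ≅ I[1,1]^2, I[1,2]^2, I[3,3], I[3,4], I[3,5], I[5,5].
μ_θ-semistable layers: μ^(1)=30; μ^(2)=4; μ^(3)=-14/3; μ^(4)=-9; μ^(5)=-48

((0, 2, 0, 1, 0); (0, 0, 2, 0, 0); (0, 0, 1, 1, 1); (4, 0, 0, 0, 0); (0, 0, 0, 0, 1))


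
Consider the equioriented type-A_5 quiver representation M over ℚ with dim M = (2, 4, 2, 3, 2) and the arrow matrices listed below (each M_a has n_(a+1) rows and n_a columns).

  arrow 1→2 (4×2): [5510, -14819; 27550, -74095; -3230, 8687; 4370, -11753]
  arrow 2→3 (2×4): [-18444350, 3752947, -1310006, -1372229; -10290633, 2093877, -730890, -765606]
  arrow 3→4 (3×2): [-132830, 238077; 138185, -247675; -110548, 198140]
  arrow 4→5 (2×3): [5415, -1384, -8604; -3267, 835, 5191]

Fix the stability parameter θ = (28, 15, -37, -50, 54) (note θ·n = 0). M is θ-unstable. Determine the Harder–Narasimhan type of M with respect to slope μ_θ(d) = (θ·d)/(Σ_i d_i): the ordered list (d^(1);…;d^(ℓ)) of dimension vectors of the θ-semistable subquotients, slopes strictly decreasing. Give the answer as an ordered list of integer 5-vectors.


Via rank(M_{q-1}∘⋯∘M_p): M ≅ I[1,1], I[1,2], I[2,2], I[2,5]^2, I[4,4].
μ_θ-semistable layers: μ^(1)=54; μ^(2)=28; μ^(3)=43/2; μ^(4)=15; μ^(5)=-24; μ^(6)=-50

((0, 0, 0, 0, 2); (1, 0, 0, 0, 0); (1, 1, 0, 0, 0); (0, 1, 0, 0, 0); (0, 2, 2, 2, 0); (0, 0, 0, 1, 0))


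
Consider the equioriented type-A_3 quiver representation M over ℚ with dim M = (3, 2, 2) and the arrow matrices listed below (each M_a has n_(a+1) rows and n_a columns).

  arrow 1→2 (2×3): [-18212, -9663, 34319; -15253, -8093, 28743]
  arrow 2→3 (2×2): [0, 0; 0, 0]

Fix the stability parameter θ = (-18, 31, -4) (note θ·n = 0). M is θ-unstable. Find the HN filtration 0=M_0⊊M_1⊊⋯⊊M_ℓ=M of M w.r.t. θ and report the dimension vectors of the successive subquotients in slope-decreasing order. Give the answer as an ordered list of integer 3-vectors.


Via rank(M_{q-1}∘⋯∘M_p): M ≅ I[1,1], I[1,2]^2, I[3,3]^2.
μ_θ-semistable layers: μ^(1)=31; μ^(2)=-4; μ^(3)=-18

((0, 2, 0); (0, 0, 2); (3, 0, 0))
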